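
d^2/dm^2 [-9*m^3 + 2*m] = -54*m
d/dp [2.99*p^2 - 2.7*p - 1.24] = 5.98*p - 2.7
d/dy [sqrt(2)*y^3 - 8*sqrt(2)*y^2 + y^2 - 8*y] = 3*sqrt(2)*y^2 - 16*sqrt(2)*y + 2*y - 8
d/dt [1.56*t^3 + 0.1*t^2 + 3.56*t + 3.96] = 4.68*t^2 + 0.2*t + 3.56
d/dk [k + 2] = 1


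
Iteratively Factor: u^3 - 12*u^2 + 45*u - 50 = (u - 2)*(u^2 - 10*u + 25) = (u - 5)*(u - 2)*(u - 5)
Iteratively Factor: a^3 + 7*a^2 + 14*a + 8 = (a + 1)*(a^2 + 6*a + 8) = (a + 1)*(a + 2)*(a + 4)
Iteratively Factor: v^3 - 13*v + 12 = (v - 3)*(v^2 + 3*v - 4) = (v - 3)*(v - 1)*(v + 4)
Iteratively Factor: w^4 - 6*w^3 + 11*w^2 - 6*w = (w - 3)*(w^3 - 3*w^2 + 2*w) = w*(w - 3)*(w^2 - 3*w + 2) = w*(w - 3)*(w - 2)*(w - 1)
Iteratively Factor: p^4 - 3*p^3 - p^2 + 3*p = (p - 1)*(p^3 - 2*p^2 - 3*p) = (p - 3)*(p - 1)*(p^2 + p) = p*(p - 3)*(p - 1)*(p + 1)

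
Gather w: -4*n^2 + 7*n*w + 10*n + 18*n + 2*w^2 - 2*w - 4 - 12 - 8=-4*n^2 + 28*n + 2*w^2 + w*(7*n - 2) - 24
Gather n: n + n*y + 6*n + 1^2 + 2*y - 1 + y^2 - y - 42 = n*(y + 7) + y^2 + y - 42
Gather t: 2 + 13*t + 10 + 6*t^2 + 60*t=6*t^2 + 73*t + 12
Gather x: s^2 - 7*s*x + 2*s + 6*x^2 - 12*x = s^2 + 2*s + 6*x^2 + x*(-7*s - 12)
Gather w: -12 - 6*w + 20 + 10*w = 4*w + 8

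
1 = 1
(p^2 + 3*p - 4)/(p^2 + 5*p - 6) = (p + 4)/(p + 6)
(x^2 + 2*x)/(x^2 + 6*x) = (x + 2)/(x + 6)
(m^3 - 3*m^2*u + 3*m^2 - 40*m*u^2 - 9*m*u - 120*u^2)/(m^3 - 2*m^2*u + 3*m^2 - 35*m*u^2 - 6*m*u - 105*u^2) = (-m + 8*u)/(-m + 7*u)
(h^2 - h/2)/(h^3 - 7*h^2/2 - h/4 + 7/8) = 4*h/(4*h^2 - 12*h - 7)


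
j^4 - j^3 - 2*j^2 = j^2*(j - 2)*(j + 1)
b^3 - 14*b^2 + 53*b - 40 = (b - 8)*(b - 5)*(b - 1)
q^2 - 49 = (q - 7)*(q + 7)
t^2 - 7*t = t*(t - 7)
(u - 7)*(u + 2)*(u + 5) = u^3 - 39*u - 70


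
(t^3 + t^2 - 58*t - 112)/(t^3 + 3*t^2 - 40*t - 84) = (t - 8)/(t - 6)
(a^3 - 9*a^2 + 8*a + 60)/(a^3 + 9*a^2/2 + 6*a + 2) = 2*(a^2 - 11*a + 30)/(2*a^2 + 5*a + 2)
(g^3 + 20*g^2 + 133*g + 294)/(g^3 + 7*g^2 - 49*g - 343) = (g + 6)/(g - 7)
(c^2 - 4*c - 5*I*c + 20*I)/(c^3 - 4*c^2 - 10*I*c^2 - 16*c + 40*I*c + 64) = (c - 5*I)/(c^2 - 10*I*c - 16)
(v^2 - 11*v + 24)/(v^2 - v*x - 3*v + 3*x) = (8 - v)/(-v + x)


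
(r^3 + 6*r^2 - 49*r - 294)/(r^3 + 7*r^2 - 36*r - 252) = (r - 7)/(r - 6)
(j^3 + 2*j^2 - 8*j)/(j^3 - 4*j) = (j + 4)/(j + 2)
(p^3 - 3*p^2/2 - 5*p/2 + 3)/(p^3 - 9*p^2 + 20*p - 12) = (p + 3/2)/(p - 6)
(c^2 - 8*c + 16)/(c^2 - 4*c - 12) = (-c^2 + 8*c - 16)/(-c^2 + 4*c + 12)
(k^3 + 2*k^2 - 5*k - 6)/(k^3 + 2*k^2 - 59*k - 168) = (k^2 - k - 2)/(k^2 - k - 56)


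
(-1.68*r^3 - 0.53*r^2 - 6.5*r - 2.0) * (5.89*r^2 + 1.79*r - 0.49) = -9.8952*r^5 - 6.1289*r^4 - 38.4105*r^3 - 23.1553*r^2 - 0.395*r + 0.98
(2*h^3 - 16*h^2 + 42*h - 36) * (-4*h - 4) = -8*h^4 + 56*h^3 - 104*h^2 - 24*h + 144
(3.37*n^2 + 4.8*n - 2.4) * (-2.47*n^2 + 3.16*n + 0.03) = -8.3239*n^4 - 1.2068*n^3 + 21.1971*n^2 - 7.44*n - 0.072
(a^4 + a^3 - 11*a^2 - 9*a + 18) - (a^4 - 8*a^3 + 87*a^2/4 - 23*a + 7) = 9*a^3 - 131*a^2/4 + 14*a + 11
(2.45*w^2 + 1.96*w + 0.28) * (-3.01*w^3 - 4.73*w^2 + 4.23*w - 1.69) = -7.3745*w^5 - 17.4881*w^4 + 0.2499*w^3 + 2.8259*w^2 - 2.128*w - 0.4732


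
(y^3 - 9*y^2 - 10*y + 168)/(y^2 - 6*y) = y - 3 - 28/y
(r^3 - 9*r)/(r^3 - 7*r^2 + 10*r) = (r^2 - 9)/(r^2 - 7*r + 10)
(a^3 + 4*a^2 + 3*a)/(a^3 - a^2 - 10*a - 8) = a*(a + 3)/(a^2 - 2*a - 8)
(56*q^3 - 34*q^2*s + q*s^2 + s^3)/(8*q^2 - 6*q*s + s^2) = 7*q + s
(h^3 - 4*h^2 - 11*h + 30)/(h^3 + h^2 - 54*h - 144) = (h^2 - 7*h + 10)/(h^2 - 2*h - 48)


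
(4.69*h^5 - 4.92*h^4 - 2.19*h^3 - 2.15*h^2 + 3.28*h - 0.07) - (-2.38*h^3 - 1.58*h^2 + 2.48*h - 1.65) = 4.69*h^5 - 4.92*h^4 + 0.19*h^3 - 0.57*h^2 + 0.8*h + 1.58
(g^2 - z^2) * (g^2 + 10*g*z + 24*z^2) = g^4 + 10*g^3*z + 23*g^2*z^2 - 10*g*z^3 - 24*z^4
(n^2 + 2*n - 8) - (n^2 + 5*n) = -3*n - 8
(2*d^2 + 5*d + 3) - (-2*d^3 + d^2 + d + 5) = 2*d^3 + d^2 + 4*d - 2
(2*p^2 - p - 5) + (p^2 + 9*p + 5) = 3*p^2 + 8*p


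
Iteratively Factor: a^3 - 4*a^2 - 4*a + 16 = (a + 2)*(a^2 - 6*a + 8) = (a - 4)*(a + 2)*(a - 2)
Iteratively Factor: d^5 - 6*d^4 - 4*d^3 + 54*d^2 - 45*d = (d - 1)*(d^4 - 5*d^3 - 9*d^2 + 45*d) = d*(d - 1)*(d^3 - 5*d^2 - 9*d + 45) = d*(d - 3)*(d - 1)*(d^2 - 2*d - 15) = d*(d - 5)*(d - 3)*(d - 1)*(d + 3)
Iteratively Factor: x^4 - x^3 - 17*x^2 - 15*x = (x + 3)*(x^3 - 4*x^2 - 5*x) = (x + 1)*(x + 3)*(x^2 - 5*x) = (x - 5)*(x + 1)*(x + 3)*(x)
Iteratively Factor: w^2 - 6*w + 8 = (w - 4)*(w - 2)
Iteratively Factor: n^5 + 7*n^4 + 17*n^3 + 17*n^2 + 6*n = (n + 1)*(n^4 + 6*n^3 + 11*n^2 + 6*n) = (n + 1)*(n + 3)*(n^3 + 3*n^2 + 2*n) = n*(n + 1)*(n + 3)*(n^2 + 3*n + 2) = n*(n + 1)*(n + 2)*(n + 3)*(n + 1)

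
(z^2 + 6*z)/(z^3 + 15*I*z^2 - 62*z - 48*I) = z*(z + 6)/(z^3 + 15*I*z^2 - 62*z - 48*I)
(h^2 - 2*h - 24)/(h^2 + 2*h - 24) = (h^2 - 2*h - 24)/(h^2 + 2*h - 24)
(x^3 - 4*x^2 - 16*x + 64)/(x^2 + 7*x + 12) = (x^2 - 8*x + 16)/(x + 3)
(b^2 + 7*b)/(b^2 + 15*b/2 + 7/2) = 2*b/(2*b + 1)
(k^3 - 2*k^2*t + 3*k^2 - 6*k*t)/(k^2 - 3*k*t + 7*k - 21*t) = k*(k^2 - 2*k*t + 3*k - 6*t)/(k^2 - 3*k*t + 7*k - 21*t)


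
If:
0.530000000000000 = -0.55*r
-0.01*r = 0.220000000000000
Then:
No Solution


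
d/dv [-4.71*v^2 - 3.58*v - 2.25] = -9.42*v - 3.58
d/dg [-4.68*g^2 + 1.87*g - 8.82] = 1.87 - 9.36*g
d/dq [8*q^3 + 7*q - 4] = 24*q^2 + 7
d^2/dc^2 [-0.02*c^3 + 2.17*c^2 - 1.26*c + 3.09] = 4.34 - 0.12*c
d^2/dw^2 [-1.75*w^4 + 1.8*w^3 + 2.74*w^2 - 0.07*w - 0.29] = -21.0*w^2 + 10.8*w + 5.48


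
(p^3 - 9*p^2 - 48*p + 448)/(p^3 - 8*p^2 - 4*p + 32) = (p^2 - p - 56)/(p^2 - 4)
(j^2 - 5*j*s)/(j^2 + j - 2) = j*(j - 5*s)/(j^2 + j - 2)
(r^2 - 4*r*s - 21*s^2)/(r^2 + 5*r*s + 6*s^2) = (r - 7*s)/(r + 2*s)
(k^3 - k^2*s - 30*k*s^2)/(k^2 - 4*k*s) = (k^2 - k*s - 30*s^2)/(k - 4*s)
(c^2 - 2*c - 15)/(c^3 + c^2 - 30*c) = (c + 3)/(c*(c + 6))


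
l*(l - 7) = l^2 - 7*l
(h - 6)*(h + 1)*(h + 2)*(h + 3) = h^4 - 25*h^2 - 60*h - 36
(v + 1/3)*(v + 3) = v^2 + 10*v/3 + 1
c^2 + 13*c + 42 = (c + 6)*(c + 7)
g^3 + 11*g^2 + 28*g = g*(g + 4)*(g + 7)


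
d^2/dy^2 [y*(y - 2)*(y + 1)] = 6*y - 2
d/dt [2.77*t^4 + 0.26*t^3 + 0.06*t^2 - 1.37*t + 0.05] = 11.08*t^3 + 0.78*t^2 + 0.12*t - 1.37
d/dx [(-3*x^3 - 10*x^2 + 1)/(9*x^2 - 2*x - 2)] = (-27*x^4 + 12*x^3 + 38*x^2 + 22*x + 2)/(81*x^4 - 36*x^3 - 32*x^2 + 8*x + 4)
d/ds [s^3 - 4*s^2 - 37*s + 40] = 3*s^2 - 8*s - 37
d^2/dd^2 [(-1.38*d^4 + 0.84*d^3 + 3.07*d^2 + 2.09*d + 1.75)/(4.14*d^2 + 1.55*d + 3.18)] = (-47.305296*d^6 - 53.13276*d^5 - 128.900556*d^4 - 94.670508*d^3 - 205.156368*d^2 - 46.746612*d + 3.817466)/(70.957944*d^6 + 79.69914*d^5 + 193.350834*d^4 + 126.160235*d^3 + 148.515858*d^2 + 47.02266*d + 32.157432)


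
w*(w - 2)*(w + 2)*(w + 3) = w^4 + 3*w^3 - 4*w^2 - 12*w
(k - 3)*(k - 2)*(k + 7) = k^3 + 2*k^2 - 29*k + 42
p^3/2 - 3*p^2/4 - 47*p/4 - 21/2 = (p/2 + 1/2)*(p - 6)*(p + 7/2)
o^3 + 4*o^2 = o^2*(o + 4)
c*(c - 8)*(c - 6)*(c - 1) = c^4 - 15*c^3 + 62*c^2 - 48*c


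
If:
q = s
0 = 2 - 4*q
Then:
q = 1/2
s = 1/2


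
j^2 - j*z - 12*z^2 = (j - 4*z)*(j + 3*z)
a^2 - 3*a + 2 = (a - 2)*(a - 1)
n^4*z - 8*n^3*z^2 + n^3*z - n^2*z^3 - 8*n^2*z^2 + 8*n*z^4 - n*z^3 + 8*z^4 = (n - 8*z)*(n - z)*(n + z)*(n*z + z)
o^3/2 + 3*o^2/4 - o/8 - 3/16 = (o/2 + 1/4)*(o - 1/2)*(o + 3/2)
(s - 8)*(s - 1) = s^2 - 9*s + 8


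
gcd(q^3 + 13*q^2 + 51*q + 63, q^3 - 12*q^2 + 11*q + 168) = q + 3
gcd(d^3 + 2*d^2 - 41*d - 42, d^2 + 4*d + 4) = 1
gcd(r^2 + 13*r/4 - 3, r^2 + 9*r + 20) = r + 4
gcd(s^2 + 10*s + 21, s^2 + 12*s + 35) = s + 7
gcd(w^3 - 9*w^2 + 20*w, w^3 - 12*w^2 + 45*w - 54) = 1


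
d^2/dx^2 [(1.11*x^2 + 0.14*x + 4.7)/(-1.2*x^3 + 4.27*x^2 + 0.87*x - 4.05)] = (-3.1968*x^6 - 1.20960000000002*x^5 - 83.86488*x^4 + 463.698746*x^3 - 591.73689*x^2 + 17.76528*x - 207.07389)/(1.728*x^9 - 18.4464*x^8 + 61.88004*x^7 - 33.611203*x^6 - 169.376229*x^5 + 186.464646*x^4 + 148.662567*x^3 - 200.91969*x^2 - 42.810525*x + 66.430125)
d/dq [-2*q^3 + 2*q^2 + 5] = 2*q*(2 - 3*q)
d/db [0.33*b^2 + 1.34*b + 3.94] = 0.66*b + 1.34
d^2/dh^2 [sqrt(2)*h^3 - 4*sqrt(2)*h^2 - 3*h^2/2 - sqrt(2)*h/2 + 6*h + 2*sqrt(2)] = 6*sqrt(2)*h - 8*sqrt(2) - 3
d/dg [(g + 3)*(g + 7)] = 2*g + 10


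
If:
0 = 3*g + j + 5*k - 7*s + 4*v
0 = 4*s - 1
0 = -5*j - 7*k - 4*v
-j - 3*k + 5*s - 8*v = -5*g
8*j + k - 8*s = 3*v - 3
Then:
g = 829/1692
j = 281/1692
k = -17/36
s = 1/4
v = 349/564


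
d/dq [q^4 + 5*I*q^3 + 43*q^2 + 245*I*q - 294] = 4*q^3 + 15*I*q^2 + 86*q + 245*I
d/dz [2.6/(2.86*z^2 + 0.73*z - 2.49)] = (-14.872*z - 1.898)/(2.86*z^2 + 0.73*z - 2.49)^2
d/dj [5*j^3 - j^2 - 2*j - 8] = 15*j^2 - 2*j - 2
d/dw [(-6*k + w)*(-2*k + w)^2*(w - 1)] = (2*k - w)*((-6*k + w)*(2*k - w) + (2*k - w)*(w - 1) + 2*(6*k - w)*(w - 1))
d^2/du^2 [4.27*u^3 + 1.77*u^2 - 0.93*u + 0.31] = 25.62*u + 3.54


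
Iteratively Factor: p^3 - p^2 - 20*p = (p - 5)*(p^2 + 4*p) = (p - 5)*(p + 4)*(p)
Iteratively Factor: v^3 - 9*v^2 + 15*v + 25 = (v - 5)*(v^2 - 4*v - 5) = (v - 5)^2*(v + 1)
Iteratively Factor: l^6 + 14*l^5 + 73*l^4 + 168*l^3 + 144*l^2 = (l + 3)*(l^5 + 11*l^4 + 40*l^3 + 48*l^2) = l*(l + 3)*(l^4 + 11*l^3 + 40*l^2 + 48*l) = l^2*(l + 3)*(l^3 + 11*l^2 + 40*l + 48) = l^2*(l + 3)*(l + 4)*(l^2 + 7*l + 12) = l^2*(l + 3)*(l + 4)^2*(l + 3)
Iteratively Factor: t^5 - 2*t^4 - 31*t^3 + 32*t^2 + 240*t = (t - 5)*(t^4 + 3*t^3 - 16*t^2 - 48*t) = (t - 5)*(t + 3)*(t^3 - 16*t) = (t - 5)*(t + 3)*(t + 4)*(t^2 - 4*t) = t*(t - 5)*(t + 3)*(t + 4)*(t - 4)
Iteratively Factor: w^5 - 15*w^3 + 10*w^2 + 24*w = (w + 4)*(w^4 - 4*w^3 + w^2 + 6*w) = (w - 3)*(w + 4)*(w^3 - w^2 - 2*w) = (w - 3)*(w + 1)*(w + 4)*(w^2 - 2*w) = (w - 3)*(w - 2)*(w + 1)*(w + 4)*(w)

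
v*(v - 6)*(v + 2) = v^3 - 4*v^2 - 12*v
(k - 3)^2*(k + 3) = k^3 - 3*k^2 - 9*k + 27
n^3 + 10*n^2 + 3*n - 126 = (n - 3)*(n + 6)*(n + 7)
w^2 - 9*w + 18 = (w - 6)*(w - 3)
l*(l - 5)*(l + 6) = l^3 + l^2 - 30*l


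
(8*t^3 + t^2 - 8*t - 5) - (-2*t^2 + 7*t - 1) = 8*t^3 + 3*t^2 - 15*t - 4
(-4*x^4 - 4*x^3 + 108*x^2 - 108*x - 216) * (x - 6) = -4*x^5 + 20*x^4 + 132*x^3 - 756*x^2 + 432*x + 1296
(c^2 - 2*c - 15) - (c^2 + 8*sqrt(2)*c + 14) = -8*sqrt(2)*c - 2*c - 29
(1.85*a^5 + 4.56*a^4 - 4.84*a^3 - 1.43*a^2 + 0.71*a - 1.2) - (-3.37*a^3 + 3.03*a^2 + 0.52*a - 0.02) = 1.85*a^5 + 4.56*a^4 - 1.47*a^3 - 4.46*a^2 + 0.19*a - 1.18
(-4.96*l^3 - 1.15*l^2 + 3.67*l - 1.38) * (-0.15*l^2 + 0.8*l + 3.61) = 0.744*l^5 - 3.7955*l^4 - 19.3761*l^3 - 1.0085*l^2 + 12.1447*l - 4.9818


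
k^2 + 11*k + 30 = (k + 5)*(k + 6)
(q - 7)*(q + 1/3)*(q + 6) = q^3 - 2*q^2/3 - 127*q/3 - 14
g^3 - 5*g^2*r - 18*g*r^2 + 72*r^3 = (g - 6*r)*(g - 3*r)*(g + 4*r)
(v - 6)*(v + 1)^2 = v^3 - 4*v^2 - 11*v - 6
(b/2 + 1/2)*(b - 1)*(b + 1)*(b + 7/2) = b^4/2 + 9*b^3/4 + 5*b^2/4 - 9*b/4 - 7/4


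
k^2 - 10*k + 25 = (k - 5)^2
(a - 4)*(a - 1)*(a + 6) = a^3 + a^2 - 26*a + 24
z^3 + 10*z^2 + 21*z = z*(z + 3)*(z + 7)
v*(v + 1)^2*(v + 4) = v^4 + 6*v^3 + 9*v^2 + 4*v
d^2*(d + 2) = d^3 + 2*d^2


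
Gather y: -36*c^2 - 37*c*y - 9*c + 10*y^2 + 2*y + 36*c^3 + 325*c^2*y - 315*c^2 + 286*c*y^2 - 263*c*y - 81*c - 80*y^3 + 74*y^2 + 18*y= 36*c^3 - 351*c^2 - 90*c - 80*y^3 + y^2*(286*c + 84) + y*(325*c^2 - 300*c + 20)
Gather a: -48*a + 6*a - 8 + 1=-42*a - 7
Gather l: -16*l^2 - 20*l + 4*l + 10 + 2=-16*l^2 - 16*l + 12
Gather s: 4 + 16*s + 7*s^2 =7*s^2 + 16*s + 4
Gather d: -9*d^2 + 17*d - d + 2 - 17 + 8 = -9*d^2 + 16*d - 7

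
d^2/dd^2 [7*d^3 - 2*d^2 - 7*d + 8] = 42*d - 4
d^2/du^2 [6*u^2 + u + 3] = 12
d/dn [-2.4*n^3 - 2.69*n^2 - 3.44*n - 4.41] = -7.2*n^2 - 5.38*n - 3.44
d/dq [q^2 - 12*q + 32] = 2*q - 12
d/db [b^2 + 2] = 2*b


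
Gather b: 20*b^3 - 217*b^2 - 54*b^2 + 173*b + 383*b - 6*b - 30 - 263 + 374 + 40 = 20*b^3 - 271*b^2 + 550*b + 121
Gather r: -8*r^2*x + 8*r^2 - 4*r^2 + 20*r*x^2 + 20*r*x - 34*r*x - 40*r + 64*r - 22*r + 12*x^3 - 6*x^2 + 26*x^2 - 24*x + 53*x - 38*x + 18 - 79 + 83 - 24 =r^2*(4 - 8*x) + r*(20*x^2 - 14*x + 2) + 12*x^3 + 20*x^2 - 9*x - 2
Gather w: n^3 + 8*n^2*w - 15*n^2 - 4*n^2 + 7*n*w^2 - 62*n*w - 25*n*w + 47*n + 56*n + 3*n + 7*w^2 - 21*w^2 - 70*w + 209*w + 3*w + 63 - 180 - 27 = n^3 - 19*n^2 + 106*n + w^2*(7*n - 14) + w*(8*n^2 - 87*n + 142) - 144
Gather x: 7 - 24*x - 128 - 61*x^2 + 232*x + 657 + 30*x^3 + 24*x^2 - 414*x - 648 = 30*x^3 - 37*x^2 - 206*x - 112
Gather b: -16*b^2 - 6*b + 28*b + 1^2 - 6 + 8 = -16*b^2 + 22*b + 3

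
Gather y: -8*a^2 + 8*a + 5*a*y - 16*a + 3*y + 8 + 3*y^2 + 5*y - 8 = -8*a^2 - 8*a + 3*y^2 + y*(5*a + 8)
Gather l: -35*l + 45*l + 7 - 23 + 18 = 10*l + 2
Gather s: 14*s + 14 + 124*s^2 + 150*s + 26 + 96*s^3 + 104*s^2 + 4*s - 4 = 96*s^3 + 228*s^2 + 168*s + 36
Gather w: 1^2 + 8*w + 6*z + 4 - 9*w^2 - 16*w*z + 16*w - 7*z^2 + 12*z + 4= -9*w^2 + w*(24 - 16*z) - 7*z^2 + 18*z + 9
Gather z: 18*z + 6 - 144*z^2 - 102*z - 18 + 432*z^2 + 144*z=288*z^2 + 60*z - 12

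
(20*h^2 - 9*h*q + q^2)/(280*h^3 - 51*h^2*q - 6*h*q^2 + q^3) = (-4*h + q)/(-56*h^2 - h*q + q^2)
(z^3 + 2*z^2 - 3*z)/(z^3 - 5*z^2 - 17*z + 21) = z/(z - 7)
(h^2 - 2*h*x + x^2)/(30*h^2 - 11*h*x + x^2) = (h^2 - 2*h*x + x^2)/(30*h^2 - 11*h*x + x^2)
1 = 1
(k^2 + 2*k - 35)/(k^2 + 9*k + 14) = (k - 5)/(k + 2)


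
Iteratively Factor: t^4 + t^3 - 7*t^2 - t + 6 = (t - 2)*(t^3 + 3*t^2 - t - 3) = (t - 2)*(t + 3)*(t^2 - 1) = (t - 2)*(t - 1)*(t + 3)*(t + 1)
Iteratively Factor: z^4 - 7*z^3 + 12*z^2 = (z - 3)*(z^3 - 4*z^2) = z*(z - 3)*(z^2 - 4*z) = z^2*(z - 3)*(z - 4)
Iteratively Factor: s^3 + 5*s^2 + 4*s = (s + 4)*(s^2 + s) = s*(s + 4)*(s + 1)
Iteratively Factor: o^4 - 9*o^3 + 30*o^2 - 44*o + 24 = (o - 2)*(o^3 - 7*o^2 + 16*o - 12) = (o - 3)*(o - 2)*(o^2 - 4*o + 4) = (o - 3)*(o - 2)^2*(o - 2)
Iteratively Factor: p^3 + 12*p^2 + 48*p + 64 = (p + 4)*(p^2 + 8*p + 16) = (p + 4)^2*(p + 4)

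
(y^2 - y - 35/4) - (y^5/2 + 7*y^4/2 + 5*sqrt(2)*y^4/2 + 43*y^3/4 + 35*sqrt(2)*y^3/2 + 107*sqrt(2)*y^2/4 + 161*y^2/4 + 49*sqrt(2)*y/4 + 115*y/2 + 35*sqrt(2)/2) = -y^5/2 - 5*sqrt(2)*y^4/2 - 7*y^4/2 - 35*sqrt(2)*y^3/2 - 43*y^3/4 - 157*y^2/4 - 107*sqrt(2)*y^2/4 - 117*y/2 - 49*sqrt(2)*y/4 - 35*sqrt(2)/2 - 35/4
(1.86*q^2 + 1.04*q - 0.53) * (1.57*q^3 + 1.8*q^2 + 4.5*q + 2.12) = 2.9202*q^5 + 4.9808*q^4 + 9.4099*q^3 + 7.6692*q^2 - 0.1802*q - 1.1236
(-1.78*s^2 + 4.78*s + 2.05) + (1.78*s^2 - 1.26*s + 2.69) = 3.52*s + 4.74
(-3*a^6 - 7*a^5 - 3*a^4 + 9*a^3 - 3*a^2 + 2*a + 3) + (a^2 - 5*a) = -3*a^6 - 7*a^5 - 3*a^4 + 9*a^3 - 2*a^2 - 3*a + 3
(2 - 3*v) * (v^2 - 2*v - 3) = -3*v^3 + 8*v^2 + 5*v - 6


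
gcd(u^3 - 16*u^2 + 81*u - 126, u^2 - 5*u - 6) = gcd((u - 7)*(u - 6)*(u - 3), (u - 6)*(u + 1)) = u - 6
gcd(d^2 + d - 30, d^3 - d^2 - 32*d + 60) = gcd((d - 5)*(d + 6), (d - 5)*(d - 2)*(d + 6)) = d^2 + d - 30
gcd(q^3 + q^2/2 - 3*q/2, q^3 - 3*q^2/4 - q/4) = q^2 - q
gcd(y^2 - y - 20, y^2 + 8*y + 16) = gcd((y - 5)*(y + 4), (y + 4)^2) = y + 4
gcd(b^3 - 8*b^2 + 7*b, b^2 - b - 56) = 1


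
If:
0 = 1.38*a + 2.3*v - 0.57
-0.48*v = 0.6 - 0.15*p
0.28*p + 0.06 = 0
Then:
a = 2.61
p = -0.21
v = -1.32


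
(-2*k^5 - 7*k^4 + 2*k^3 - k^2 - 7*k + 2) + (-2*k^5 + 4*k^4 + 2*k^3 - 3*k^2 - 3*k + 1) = -4*k^5 - 3*k^4 + 4*k^3 - 4*k^2 - 10*k + 3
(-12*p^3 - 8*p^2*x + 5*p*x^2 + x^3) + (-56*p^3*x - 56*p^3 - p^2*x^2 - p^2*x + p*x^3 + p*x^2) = -56*p^3*x - 68*p^3 - p^2*x^2 - 9*p^2*x + p*x^3 + 6*p*x^2 + x^3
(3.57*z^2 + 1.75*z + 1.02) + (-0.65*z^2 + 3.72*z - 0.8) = 2.92*z^2 + 5.47*z + 0.22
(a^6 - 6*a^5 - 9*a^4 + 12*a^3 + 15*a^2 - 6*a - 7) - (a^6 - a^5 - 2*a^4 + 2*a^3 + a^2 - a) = -5*a^5 - 7*a^4 + 10*a^3 + 14*a^2 - 5*a - 7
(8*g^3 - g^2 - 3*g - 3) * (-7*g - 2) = -56*g^4 - 9*g^3 + 23*g^2 + 27*g + 6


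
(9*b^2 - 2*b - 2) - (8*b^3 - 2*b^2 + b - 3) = -8*b^3 + 11*b^2 - 3*b + 1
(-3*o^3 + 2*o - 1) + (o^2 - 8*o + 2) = -3*o^3 + o^2 - 6*o + 1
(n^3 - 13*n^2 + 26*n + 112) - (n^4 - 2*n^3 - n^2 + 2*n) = -n^4 + 3*n^3 - 12*n^2 + 24*n + 112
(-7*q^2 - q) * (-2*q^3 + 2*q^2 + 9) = 14*q^5 - 12*q^4 - 2*q^3 - 63*q^2 - 9*q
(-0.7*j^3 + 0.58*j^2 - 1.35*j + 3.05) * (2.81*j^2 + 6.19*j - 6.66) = -1.967*j^5 - 2.7032*j^4 + 4.4587*j^3 - 3.6488*j^2 + 27.8705*j - 20.313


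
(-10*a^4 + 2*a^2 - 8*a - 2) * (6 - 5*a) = 50*a^5 - 60*a^4 - 10*a^3 + 52*a^2 - 38*a - 12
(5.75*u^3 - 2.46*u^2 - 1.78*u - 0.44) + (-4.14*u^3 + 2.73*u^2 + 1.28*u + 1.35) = 1.61*u^3 + 0.27*u^2 - 0.5*u + 0.91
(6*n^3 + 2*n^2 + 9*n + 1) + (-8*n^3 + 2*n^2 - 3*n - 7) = -2*n^3 + 4*n^2 + 6*n - 6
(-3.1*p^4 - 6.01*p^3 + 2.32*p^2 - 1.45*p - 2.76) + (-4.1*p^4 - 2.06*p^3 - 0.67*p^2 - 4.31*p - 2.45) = -7.2*p^4 - 8.07*p^3 + 1.65*p^2 - 5.76*p - 5.21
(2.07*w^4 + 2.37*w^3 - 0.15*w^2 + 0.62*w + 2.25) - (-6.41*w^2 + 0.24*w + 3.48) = 2.07*w^4 + 2.37*w^3 + 6.26*w^2 + 0.38*w - 1.23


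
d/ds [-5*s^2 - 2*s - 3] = -10*s - 2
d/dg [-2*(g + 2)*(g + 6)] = -4*g - 16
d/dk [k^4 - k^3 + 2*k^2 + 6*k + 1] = 4*k^3 - 3*k^2 + 4*k + 6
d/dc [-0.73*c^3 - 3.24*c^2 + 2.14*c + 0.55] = -2.19*c^2 - 6.48*c + 2.14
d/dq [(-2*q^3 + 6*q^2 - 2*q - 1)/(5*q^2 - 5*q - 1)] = (-10*q^4 + 20*q^3 - 14*q^2 - 2*q - 3)/(25*q^4 - 50*q^3 + 15*q^2 + 10*q + 1)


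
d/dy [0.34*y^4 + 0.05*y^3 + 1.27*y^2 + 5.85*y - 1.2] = 1.36*y^3 + 0.15*y^2 + 2.54*y + 5.85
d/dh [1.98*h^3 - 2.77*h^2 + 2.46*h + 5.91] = 5.94*h^2 - 5.54*h + 2.46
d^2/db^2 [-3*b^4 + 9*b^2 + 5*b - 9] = 18 - 36*b^2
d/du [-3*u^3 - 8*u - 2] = -9*u^2 - 8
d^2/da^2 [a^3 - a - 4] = 6*a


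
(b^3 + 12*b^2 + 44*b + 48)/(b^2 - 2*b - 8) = (b^2 + 10*b + 24)/(b - 4)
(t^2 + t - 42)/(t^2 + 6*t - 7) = (t - 6)/(t - 1)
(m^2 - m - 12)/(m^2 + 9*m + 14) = (m^2 - m - 12)/(m^2 + 9*m + 14)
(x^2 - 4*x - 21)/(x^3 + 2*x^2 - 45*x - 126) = 1/(x + 6)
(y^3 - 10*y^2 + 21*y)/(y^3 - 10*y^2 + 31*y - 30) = y*(y - 7)/(y^2 - 7*y + 10)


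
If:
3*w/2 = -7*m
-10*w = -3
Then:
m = -9/140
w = 3/10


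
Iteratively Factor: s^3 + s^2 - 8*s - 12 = (s + 2)*(s^2 - s - 6) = (s - 3)*(s + 2)*(s + 2)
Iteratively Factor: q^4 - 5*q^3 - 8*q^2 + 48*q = (q - 4)*(q^3 - q^2 - 12*q) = q*(q - 4)*(q^2 - q - 12) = q*(q - 4)^2*(q + 3)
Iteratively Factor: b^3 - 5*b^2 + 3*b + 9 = (b + 1)*(b^2 - 6*b + 9) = (b - 3)*(b + 1)*(b - 3)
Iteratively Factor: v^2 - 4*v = (v - 4)*(v)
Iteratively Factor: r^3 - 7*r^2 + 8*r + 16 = (r - 4)*(r^2 - 3*r - 4) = (r - 4)^2*(r + 1)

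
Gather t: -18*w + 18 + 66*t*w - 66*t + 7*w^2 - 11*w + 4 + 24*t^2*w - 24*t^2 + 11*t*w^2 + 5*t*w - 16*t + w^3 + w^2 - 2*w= t^2*(24*w - 24) + t*(11*w^2 + 71*w - 82) + w^3 + 8*w^2 - 31*w + 22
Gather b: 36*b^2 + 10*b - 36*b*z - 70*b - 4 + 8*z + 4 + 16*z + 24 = 36*b^2 + b*(-36*z - 60) + 24*z + 24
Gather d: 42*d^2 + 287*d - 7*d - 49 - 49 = 42*d^2 + 280*d - 98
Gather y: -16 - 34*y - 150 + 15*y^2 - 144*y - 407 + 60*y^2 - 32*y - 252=75*y^2 - 210*y - 825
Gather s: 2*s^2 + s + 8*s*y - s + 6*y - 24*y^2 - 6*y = 2*s^2 + 8*s*y - 24*y^2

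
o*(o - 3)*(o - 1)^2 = o^4 - 5*o^3 + 7*o^2 - 3*o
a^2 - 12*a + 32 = (a - 8)*(a - 4)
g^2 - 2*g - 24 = (g - 6)*(g + 4)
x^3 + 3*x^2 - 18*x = x*(x - 3)*(x + 6)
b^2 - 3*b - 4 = (b - 4)*(b + 1)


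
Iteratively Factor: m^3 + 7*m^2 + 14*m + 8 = (m + 4)*(m^2 + 3*m + 2) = (m + 1)*(m + 4)*(m + 2)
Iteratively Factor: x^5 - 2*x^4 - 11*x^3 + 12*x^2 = (x + 3)*(x^4 - 5*x^3 + 4*x^2) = (x - 1)*(x + 3)*(x^3 - 4*x^2) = (x - 4)*(x - 1)*(x + 3)*(x^2) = x*(x - 4)*(x - 1)*(x + 3)*(x)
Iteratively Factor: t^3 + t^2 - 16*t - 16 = (t + 1)*(t^2 - 16) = (t - 4)*(t + 1)*(t + 4)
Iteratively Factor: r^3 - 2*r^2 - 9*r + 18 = (r - 3)*(r^2 + r - 6) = (r - 3)*(r - 2)*(r + 3)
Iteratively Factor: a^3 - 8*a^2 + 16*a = (a - 4)*(a^2 - 4*a) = a*(a - 4)*(a - 4)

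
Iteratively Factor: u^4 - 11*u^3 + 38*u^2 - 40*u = (u)*(u^3 - 11*u^2 + 38*u - 40) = u*(u - 4)*(u^2 - 7*u + 10) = u*(u - 5)*(u - 4)*(u - 2)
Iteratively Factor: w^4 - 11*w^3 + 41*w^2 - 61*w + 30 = (w - 1)*(w^3 - 10*w^2 + 31*w - 30) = (w - 3)*(w - 1)*(w^2 - 7*w + 10) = (w - 5)*(w - 3)*(w - 1)*(w - 2)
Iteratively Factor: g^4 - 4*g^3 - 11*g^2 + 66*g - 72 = (g - 3)*(g^3 - g^2 - 14*g + 24) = (g - 3)*(g + 4)*(g^2 - 5*g + 6) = (g - 3)^2*(g + 4)*(g - 2)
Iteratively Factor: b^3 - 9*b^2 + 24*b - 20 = (b - 2)*(b^2 - 7*b + 10) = (b - 2)^2*(b - 5)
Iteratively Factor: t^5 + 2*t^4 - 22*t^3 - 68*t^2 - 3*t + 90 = (t - 5)*(t^4 + 7*t^3 + 13*t^2 - 3*t - 18) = (t - 5)*(t - 1)*(t^3 + 8*t^2 + 21*t + 18) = (t - 5)*(t - 1)*(t + 2)*(t^2 + 6*t + 9) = (t - 5)*(t - 1)*(t + 2)*(t + 3)*(t + 3)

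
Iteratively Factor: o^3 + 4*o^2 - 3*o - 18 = (o - 2)*(o^2 + 6*o + 9) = (o - 2)*(o + 3)*(o + 3)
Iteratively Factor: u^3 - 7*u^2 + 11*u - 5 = (u - 5)*(u^2 - 2*u + 1) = (u - 5)*(u - 1)*(u - 1)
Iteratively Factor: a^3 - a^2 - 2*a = (a + 1)*(a^2 - 2*a) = a*(a + 1)*(a - 2)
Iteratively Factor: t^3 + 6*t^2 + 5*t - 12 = (t + 3)*(t^2 + 3*t - 4) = (t - 1)*(t + 3)*(t + 4)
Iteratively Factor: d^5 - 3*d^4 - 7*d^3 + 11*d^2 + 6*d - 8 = (d - 4)*(d^4 + d^3 - 3*d^2 - d + 2) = (d - 4)*(d + 2)*(d^3 - d^2 - d + 1) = (d - 4)*(d + 1)*(d + 2)*(d^2 - 2*d + 1) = (d - 4)*(d - 1)*(d + 1)*(d + 2)*(d - 1)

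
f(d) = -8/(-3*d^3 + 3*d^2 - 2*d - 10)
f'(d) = -8*(9*d^2 - 6*d + 2)/(-3*d^3 + 3*d^2 - 2*d - 10)^2 = 8*(-9*d^2 + 6*d - 2)/(3*d^3 - 3*d^2 + 2*d + 10)^2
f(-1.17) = -6.39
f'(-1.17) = -108.99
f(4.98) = 0.03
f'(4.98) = -0.02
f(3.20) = 0.10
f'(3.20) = -0.09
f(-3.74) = -0.04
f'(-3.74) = -0.03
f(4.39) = 0.04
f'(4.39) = -0.03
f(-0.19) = 0.84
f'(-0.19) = -0.31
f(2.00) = 0.31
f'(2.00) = -0.31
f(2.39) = 0.21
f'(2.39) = -0.21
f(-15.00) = 0.00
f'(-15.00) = 0.00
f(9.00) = 0.00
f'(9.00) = 0.00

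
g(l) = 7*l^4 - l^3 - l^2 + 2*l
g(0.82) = 3.58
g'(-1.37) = -72.89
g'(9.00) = 20153.00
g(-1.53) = 36.54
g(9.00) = 45135.00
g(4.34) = 2391.56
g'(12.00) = 47930.00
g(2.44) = 232.52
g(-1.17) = 11.01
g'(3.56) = 1220.16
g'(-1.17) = -44.61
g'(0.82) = 13.78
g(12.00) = 143304.00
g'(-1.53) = -102.25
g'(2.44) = 386.01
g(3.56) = 1073.67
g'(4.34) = 2225.72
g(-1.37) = 22.61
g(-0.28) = -0.57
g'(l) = 28*l^3 - 3*l^2 - 2*l + 2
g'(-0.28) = 1.71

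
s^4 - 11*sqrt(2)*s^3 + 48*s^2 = s^2*(s - 8*sqrt(2))*(s - 3*sqrt(2))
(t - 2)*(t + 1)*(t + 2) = t^3 + t^2 - 4*t - 4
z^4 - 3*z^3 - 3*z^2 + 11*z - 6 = (z - 3)*(z - 1)^2*(z + 2)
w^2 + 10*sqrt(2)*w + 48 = (w + 4*sqrt(2))*(w + 6*sqrt(2))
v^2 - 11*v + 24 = (v - 8)*(v - 3)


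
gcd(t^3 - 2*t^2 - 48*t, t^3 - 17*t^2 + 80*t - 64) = t - 8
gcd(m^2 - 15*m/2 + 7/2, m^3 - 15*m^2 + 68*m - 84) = m - 7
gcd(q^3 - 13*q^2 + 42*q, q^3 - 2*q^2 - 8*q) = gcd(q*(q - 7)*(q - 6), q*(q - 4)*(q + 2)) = q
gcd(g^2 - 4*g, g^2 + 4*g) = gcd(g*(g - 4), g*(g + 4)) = g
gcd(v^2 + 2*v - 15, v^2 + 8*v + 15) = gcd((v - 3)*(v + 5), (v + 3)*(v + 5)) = v + 5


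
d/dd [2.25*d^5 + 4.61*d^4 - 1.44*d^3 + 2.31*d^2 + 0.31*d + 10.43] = 11.25*d^4 + 18.44*d^3 - 4.32*d^2 + 4.62*d + 0.31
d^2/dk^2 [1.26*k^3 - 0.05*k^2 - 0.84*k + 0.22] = 7.56*k - 0.1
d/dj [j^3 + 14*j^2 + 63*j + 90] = 3*j^2 + 28*j + 63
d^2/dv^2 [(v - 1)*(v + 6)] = 2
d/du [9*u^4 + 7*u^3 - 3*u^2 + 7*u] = 36*u^3 + 21*u^2 - 6*u + 7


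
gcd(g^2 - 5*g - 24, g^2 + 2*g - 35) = 1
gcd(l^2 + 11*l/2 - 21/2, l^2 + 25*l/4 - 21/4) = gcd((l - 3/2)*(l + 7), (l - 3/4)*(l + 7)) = l + 7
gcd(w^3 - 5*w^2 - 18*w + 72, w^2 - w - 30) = w - 6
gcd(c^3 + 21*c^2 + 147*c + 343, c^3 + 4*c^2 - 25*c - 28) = c + 7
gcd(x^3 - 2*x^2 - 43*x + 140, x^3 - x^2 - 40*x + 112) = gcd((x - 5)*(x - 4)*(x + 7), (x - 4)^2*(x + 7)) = x^2 + 3*x - 28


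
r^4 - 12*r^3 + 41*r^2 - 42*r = r*(r - 7)*(r - 3)*(r - 2)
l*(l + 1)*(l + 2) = l^3 + 3*l^2 + 2*l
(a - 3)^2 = a^2 - 6*a + 9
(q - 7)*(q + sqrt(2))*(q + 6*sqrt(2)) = q^3 - 7*q^2 + 7*sqrt(2)*q^2 - 49*sqrt(2)*q + 12*q - 84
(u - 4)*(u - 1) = u^2 - 5*u + 4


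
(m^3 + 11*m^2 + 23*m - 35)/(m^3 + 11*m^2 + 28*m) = (m^2 + 4*m - 5)/(m*(m + 4))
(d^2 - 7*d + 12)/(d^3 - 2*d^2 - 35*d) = (-d^2 + 7*d - 12)/(d*(-d^2 + 2*d + 35))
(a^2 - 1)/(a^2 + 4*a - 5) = (a + 1)/(a + 5)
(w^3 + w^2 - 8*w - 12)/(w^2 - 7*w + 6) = (w^3 + w^2 - 8*w - 12)/(w^2 - 7*w + 6)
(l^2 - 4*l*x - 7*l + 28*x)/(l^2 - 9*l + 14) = (l - 4*x)/(l - 2)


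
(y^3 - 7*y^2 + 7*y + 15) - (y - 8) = y^3 - 7*y^2 + 6*y + 23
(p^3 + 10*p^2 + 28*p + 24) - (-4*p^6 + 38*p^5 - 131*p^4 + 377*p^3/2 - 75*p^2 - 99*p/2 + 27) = 4*p^6 - 38*p^5 + 131*p^4 - 375*p^3/2 + 85*p^2 + 155*p/2 - 3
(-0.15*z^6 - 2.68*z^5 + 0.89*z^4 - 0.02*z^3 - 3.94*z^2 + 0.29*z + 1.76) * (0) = 0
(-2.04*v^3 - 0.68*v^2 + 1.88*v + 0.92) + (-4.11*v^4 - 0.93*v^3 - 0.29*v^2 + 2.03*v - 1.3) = -4.11*v^4 - 2.97*v^3 - 0.97*v^2 + 3.91*v - 0.38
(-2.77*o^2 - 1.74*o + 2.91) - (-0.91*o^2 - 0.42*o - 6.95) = -1.86*o^2 - 1.32*o + 9.86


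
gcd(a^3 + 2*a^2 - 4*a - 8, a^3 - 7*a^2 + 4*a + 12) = a - 2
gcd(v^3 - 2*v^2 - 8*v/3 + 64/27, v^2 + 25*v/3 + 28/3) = v + 4/3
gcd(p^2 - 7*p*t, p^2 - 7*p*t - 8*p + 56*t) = p - 7*t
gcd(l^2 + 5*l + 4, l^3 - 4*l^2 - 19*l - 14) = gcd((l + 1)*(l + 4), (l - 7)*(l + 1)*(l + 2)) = l + 1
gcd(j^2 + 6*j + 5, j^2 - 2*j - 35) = j + 5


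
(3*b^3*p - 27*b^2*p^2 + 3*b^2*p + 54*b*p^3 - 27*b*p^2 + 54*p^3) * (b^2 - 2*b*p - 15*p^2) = 3*b^5*p - 33*b^4*p^2 + 3*b^4*p + 63*b^3*p^3 - 33*b^3*p^2 + 297*b^2*p^4 + 63*b^2*p^3 - 810*b*p^5 + 297*b*p^4 - 810*p^5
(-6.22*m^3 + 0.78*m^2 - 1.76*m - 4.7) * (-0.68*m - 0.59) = 4.2296*m^4 + 3.1394*m^3 + 0.7366*m^2 + 4.2344*m + 2.773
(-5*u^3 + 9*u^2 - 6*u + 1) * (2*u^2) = -10*u^5 + 18*u^4 - 12*u^3 + 2*u^2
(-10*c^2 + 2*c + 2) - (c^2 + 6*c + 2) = -11*c^2 - 4*c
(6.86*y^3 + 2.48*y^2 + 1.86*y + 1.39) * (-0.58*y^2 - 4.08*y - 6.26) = -3.9788*y^5 - 29.4272*y^4 - 54.1408*y^3 - 23.9198*y^2 - 17.3148*y - 8.7014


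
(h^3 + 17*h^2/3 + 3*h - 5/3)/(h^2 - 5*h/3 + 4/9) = 3*(h^2 + 6*h + 5)/(3*h - 4)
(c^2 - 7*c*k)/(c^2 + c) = (c - 7*k)/(c + 1)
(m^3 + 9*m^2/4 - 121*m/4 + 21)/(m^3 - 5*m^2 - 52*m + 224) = (m - 3/4)/(m - 8)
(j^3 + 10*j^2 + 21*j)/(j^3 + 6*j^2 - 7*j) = (j + 3)/(j - 1)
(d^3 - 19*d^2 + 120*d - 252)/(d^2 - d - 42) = (d^2 - 12*d + 36)/(d + 6)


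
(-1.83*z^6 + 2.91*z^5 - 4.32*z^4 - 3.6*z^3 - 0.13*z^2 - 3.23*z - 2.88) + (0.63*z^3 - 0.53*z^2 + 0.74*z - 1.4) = -1.83*z^6 + 2.91*z^5 - 4.32*z^4 - 2.97*z^3 - 0.66*z^2 - 2.49*z - 4.28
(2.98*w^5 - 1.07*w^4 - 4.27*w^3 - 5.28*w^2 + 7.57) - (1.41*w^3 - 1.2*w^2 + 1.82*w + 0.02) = 2.98*w^5 - 1.07*w^4 - 5.68*w^3 - 4.08*w^2 - 1.82*w + 7.55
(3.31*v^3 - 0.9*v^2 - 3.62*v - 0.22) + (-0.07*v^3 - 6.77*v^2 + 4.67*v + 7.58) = 3.24*v^3 - 7.67*v^2 + 1.05*v + 7.36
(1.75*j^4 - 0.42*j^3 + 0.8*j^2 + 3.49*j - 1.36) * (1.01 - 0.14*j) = -0.245*j^5 + 1.8263*j^4 - 0.5362*j^3 + 0.3194*j^2 + 3.7153*j - 1.3736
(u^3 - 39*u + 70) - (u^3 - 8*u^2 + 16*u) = 8*u^2 - 55*u + 70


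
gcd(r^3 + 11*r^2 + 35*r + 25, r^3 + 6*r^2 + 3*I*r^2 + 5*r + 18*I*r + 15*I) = r^2 + 6*r + 5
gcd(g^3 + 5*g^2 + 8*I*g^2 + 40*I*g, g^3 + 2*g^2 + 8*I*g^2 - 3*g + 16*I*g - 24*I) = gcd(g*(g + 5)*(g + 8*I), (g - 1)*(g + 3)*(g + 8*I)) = g + 8*I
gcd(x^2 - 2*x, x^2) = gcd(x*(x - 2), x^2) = x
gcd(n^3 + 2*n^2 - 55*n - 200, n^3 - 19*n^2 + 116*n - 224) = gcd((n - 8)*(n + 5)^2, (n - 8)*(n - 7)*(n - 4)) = n - 8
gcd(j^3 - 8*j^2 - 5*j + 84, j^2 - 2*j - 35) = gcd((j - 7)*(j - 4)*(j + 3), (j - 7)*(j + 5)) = j - 7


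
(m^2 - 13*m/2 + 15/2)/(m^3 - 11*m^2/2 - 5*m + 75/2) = (2*m - 3)/(2*m^2 - m - 15)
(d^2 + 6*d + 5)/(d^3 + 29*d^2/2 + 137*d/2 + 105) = 2*(d + 1)/(2*d^2 + 19*d + 42)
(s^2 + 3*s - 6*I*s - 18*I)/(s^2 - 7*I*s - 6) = (s + 3)/(s - I)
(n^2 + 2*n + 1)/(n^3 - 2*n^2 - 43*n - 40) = (n + 1)/(n^2 - 3*n - 40)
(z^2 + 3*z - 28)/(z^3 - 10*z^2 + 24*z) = (z + 7)/(z*(z - 6))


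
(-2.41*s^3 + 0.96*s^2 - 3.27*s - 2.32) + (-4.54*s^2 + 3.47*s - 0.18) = -2.41*s^3 - 3.58*s^2 + 0.2*s - 2.5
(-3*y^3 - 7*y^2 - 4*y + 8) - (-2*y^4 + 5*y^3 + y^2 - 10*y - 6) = 2*y^4 - 8*y^3 - 8*y^2 + 6*y + 14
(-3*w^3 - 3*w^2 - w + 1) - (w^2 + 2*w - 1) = -3*w^3 - 4*w^2 - 3*w + 2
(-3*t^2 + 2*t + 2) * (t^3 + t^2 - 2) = -3*t^5 - t^4 + 4*t^3 + 8*t^2 - 4*t - 4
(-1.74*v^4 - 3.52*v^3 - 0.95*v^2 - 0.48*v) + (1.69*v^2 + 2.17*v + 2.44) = -1.74*v^4 - 3.52*v^3 + 0.74*v^2 + 1.69*v + 2.44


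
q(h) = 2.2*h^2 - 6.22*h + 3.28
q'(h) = 4.4*h - 6.22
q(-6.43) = 134.23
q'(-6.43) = -34.51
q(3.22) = 6.06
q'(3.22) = 7.95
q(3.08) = 4.99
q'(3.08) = 7.33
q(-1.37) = 15.93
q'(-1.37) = -12.25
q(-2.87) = 39.25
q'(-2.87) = -18.85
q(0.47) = 0.84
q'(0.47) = -4.15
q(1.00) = -0.74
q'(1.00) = -1.82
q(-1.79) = 21.46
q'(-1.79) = -14.10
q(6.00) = 45.16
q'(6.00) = 20.18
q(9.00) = 125.50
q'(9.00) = 33.38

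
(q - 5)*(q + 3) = q^2 - 2*q - 15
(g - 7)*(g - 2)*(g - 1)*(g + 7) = g^4 - 3*g^3 - 47*g^2 + 147*g - 98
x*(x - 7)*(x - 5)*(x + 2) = x^4 - 10*x^3 + 11*x^2 + 70*x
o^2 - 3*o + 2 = (o - 2)*(o - 1)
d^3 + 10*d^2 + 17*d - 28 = (d - 1)*(d + 4)*(d + 7)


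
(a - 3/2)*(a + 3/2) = a^2 - 9/4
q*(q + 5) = q^2 + 5*q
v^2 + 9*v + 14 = (v + 2)*(v + 7)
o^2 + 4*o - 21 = (o - 3)*(o + 7)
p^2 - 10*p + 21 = (p - 7)*(p - 3)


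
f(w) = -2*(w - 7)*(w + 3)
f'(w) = 8 - 4*w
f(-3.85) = -18.44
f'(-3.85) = 23.40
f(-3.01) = -0.20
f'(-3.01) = 20.04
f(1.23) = 48.81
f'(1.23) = 3.08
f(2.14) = 49.96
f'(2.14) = -0.56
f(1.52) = 49.54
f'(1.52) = 1.92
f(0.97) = 47.88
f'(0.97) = 4.12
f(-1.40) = 26.88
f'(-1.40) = 13.60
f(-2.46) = 10.22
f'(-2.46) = 17.84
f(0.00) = 42.00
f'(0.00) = 8.00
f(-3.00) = 0.00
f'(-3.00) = 20.00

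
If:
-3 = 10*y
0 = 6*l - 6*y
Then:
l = -3/10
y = -3/10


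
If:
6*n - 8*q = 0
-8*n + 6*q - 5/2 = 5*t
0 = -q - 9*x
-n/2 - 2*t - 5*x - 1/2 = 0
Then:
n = -30/79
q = -45/158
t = -37/158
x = 5/158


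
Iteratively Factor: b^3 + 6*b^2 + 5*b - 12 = (b + 3)*(b^2 + 3*b - 4) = (b + 3)*(b + 4)*(b - 1)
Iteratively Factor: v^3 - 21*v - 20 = (v + 1)*(v^2 - v - 20) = (v - 5)*(v + 1)*(v + 4)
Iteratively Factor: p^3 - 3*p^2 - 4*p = (p)*(p^2 - 3*p - 4) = p*(p - 4)*(p + 1)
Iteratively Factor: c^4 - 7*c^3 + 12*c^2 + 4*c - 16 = (c + 1)*(c^3 - 8*c^2 + 20*c - 16) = (c - 2)*(c + 1)*(c^2 - 6*c + 8) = (c - 4)*(c - 2)*(c + 1)*(c - 2)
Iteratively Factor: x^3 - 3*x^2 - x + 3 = (x - 3)*(x^2 - 1) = (x - 3)*(x - 1)*(x + 1)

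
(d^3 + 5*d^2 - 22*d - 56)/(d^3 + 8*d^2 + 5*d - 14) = (d - 4)/(d - 1)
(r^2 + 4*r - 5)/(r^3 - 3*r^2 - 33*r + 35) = 1/(r - 7)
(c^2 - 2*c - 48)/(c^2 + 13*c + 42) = (c - 8)/(c + 7)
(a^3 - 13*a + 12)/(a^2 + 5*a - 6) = (a^2 + a - 12)/(a + 6)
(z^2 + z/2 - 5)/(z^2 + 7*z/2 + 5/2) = (z - 2)/(z + 1)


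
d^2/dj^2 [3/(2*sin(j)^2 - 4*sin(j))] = 3*(-2*sin(j) + 3 + 1/sin(j) - 6/sin(j)^2 + 4/sin(j)^3)/(sin(j) - 2)^3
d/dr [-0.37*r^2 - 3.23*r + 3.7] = -0.74*r - 3.23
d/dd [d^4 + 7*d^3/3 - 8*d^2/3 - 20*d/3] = 4*d^3 + 7*d^2 - 16*d/3 - 20/3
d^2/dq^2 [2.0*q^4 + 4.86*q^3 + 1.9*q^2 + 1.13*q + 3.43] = 24.0*q^2 + 29.16*q + 3.8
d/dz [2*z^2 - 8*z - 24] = 4*z - 8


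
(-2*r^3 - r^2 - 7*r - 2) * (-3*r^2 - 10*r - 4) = 6*r^5 + 23*r^4 + 39*r^3 + 80*r^2 + 48*r + 8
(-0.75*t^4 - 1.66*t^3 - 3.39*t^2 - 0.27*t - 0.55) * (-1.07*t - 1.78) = 0.8025*t^5 + 3.1112*t^4 + 6.5821*t^3 + 6.3231*t^2 + 1.0691*t + 0.979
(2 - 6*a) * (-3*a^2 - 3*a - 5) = 18*a^3 + 12*a^2 + 24*a - 10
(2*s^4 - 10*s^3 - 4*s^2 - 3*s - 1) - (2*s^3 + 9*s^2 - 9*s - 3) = 2*s^4 - 12*s^3 - 13*s^2 + 6*s + 2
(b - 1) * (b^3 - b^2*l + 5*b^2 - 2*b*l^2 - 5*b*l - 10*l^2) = b^4 - b^3*l + 4*b^3 - 2*b^2*l^2 - 4*b^2*l - 5*b^2 - 8*b*l^2 + 5*b*l + 10*l^2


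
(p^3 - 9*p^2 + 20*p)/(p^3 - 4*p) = (p^2 - 9*p + 20)/(p^2 - 4)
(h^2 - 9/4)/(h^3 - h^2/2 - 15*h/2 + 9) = (h + 3/2)/(h^2 + h - 6)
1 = 1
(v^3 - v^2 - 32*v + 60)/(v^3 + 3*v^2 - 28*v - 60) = (v - 2)/(v + 2)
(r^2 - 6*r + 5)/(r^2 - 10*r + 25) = (r - 1)/(r - 5)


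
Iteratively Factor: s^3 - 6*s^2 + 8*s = (s - 2)*(s^2 - 4*s) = s*(s - 2)*(s - 4)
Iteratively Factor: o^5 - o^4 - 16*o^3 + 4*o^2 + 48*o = (o + 3)*(o^4 - 4*o^3 - 4*o^2 + 16*o) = (o - 2)*(o + 3)*(o^3 - 2*o^2 - 8*o) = (o - 2)*(o + 2)*(o + 3)*(o^2 - 4*o) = (o - 4)*(o - 2)*(o + 2)*(o + 3)*(o)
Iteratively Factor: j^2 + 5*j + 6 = (j + 2)*(j + 3)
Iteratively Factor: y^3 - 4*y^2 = (y)*(y^2 - 4*y) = y^2*(y - 4)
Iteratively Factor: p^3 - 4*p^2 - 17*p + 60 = (p + 4)*(p^2 - 8*p + 15) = (p - 5)*(p + 4)*(p - 3)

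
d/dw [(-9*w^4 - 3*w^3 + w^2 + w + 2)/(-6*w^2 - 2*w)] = (27*w^5 + 18*w^4 + 3*w^3 + w^2 + 6*w + 1)/(w^2*(9*w^2 + 6*w + 1))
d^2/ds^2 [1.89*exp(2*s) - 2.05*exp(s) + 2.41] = (7.56*exp(s) - 2.05)*exp(s)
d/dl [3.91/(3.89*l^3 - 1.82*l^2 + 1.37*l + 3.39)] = (-45.6297*l^2 + 14.2324*l - 5.3567)/(3.89*l^3 - 1.82*l^2 + 1.37*l + 3.39)^2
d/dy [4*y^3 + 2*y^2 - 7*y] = 12*y^2 + 4*y - 7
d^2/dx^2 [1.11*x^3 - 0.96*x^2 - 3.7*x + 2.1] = 6.66*x - 1.92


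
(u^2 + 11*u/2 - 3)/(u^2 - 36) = (u - 1/2)/(u - 6)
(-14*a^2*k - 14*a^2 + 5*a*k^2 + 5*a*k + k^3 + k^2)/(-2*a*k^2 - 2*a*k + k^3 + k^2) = (7*a + k)/k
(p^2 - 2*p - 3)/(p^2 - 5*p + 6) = (p + 1)/(p - 2)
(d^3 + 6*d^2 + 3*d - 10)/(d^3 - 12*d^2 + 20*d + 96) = (d^2 + 4*d - 5)/(d^2 - 14*d + 48)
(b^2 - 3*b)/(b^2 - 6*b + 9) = b/(b - 3)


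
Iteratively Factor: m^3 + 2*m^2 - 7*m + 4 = (m + 4)*(m^2 - 2*m + 1) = (m - 1)*(m + 4)*(m - 1)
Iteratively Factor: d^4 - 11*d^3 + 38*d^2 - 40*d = (d - 2)*(d^3 - 9*d^2 + 20*d) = (d - 5)*(d - 2)*(d^2 - 4*d) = (d - 5)*(d - 4)*(d - 2)*(d)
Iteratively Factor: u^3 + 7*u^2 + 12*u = (u + 3)*(u^2 + 4*u) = u*(u + 3)*(u + 4)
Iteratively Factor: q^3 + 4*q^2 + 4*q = (q + 2)*(q^2 + 2*q) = q*(q + 2)*(q + 2)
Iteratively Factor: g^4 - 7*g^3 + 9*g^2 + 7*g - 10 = (g - 1)*(g^3 - 6*g^2 + 3*g + 10) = (g - 5)*(g - 1)*(g^2 - g - 2) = (g - 5)*(g - 2)*(g - 1)*(g + 1)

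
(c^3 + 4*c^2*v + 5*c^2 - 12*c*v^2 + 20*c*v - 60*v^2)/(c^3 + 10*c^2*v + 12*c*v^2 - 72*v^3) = (c + 5)/(c + 6*v)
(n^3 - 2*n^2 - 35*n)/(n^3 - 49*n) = (n + 5)/(n + 7)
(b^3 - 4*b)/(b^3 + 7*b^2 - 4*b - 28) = b/(b + 7)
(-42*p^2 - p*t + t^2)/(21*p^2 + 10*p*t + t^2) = (-42*p^2 - p*t + t^2)/(21*p^2 + 10*p*t + t^2)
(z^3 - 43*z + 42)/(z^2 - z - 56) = (z^2 - 7*z + 6)/(z - 8)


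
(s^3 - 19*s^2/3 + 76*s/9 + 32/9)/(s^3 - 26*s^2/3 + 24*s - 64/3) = (s + 1/3)/(s - 2)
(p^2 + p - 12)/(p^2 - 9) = (p + 4)/(p + 3)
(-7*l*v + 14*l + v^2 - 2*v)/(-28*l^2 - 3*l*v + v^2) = (v - 2)/(4*l + v)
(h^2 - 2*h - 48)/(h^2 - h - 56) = (h + 6)/(h + 7)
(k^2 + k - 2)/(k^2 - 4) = (k - 1)/(k - 2)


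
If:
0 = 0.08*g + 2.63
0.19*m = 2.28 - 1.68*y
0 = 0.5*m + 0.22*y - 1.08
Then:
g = -32.88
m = 1.64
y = 1.17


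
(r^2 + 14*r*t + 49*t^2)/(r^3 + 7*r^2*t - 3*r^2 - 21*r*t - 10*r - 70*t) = (r + 7*t)/(r^2 - 3*r - 10)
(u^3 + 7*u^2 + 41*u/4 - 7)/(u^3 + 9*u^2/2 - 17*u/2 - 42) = (u - 1/2)/(u - 3)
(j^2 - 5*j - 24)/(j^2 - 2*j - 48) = (j + 3)/(j + 6)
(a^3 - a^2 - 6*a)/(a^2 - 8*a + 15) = a*(a + 2)/(a - 5)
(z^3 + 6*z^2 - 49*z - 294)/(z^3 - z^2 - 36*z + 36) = (z^2 - 49)/(z^2 - 7*z + 6)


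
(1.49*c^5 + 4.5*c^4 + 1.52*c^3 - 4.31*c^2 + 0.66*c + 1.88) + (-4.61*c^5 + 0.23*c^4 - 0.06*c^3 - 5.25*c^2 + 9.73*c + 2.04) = -3.12*c^5 + 4.73*c^4 + 1.46*c^3 - 9.56*c^2 + 10.39*c + 3.92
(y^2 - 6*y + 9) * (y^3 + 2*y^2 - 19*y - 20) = y^5 - 4*y^4 - 22*y^3 + 112*y^2 - 51*y - 180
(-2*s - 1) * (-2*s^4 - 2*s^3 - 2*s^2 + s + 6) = 4*s^5 + 6*s^4 + 6*s^3 - 13*s - 6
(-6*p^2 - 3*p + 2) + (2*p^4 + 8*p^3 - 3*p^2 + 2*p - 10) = 2*p^4 + 8*p^3 - 9*p^2 - p - 8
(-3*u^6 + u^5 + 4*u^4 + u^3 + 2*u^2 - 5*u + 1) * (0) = 0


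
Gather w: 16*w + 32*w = 48*w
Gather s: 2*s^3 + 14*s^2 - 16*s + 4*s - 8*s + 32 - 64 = 2*s^3 + 14*s^2 - 20*s - 32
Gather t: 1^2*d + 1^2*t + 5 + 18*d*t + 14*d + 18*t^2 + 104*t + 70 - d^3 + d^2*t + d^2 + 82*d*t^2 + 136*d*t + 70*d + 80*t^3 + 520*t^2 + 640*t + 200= -d^3 + d^2 + 85*d + 80*t^3 + t^2*(82*d + 538) + t*(d^2 + 154*d + 745) + 275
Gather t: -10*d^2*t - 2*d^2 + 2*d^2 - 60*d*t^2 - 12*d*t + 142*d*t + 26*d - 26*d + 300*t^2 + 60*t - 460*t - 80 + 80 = t^2*(300 - 60*d) + t*(-10*d^2 + 130*d - 400)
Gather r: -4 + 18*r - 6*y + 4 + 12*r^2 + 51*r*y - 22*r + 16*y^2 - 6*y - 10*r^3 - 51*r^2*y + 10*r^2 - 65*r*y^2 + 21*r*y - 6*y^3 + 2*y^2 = -10*r^3 + r^2*(22 - 51*y) + r*(-65*y^2 + 72*y - 4) - 6*y^3 + 18*y^2 - 12*y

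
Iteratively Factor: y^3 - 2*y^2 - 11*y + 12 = (y - 4)*(y^2 + 2*y - 3) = (y - 4)*(y - 1)*(y + 3)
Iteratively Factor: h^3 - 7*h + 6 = (h - 2)*(h^2 + 2*h - 3) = (h - 2)*(h + 3)*(h - 1)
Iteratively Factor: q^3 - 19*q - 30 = (q + 2)*(q^2 - 2*q - 15) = (q + 2)*(q + 3)*(q - 5)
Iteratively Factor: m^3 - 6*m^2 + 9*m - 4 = (m - 1)*(m^2 - 5*m + 4) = (m - 4)*(m - 1)*(m - 1)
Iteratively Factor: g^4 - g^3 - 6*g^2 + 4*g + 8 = (g + 1)*(g^3 - 2*g^2 - 4*g + 8) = (g + 1)*(g + 2)*(g^2 - 4*g + 4) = (g - 2)*(g + 1)*(g + 2)*(g - 2)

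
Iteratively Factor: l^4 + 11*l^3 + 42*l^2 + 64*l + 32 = (l + 4)*(l^3 + 7*l^2 + 14*l + 8) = (l + 1)*(l + 4)*(l^2 + 6*l + 8) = (l + 1)*(l + 4)^2*(l + 2)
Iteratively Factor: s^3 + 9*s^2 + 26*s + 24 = (s + 4)*(s^2 + 5*s + 6) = (s + 3)*(s + 4)*(s + 2)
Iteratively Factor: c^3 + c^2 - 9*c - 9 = (c - 3)*(c^2 + 4*c + 3) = (c - 3)*(c + 1)*(c + 3)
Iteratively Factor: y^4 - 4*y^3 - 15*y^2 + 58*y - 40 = (y + 4)*(y^3 - 8*y^2 + 17*y - 10) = (y - 1)*(y + 4)*(y^2 - 7*y + 10) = (y - 5)*(y - 1)*(y + 4)*(y - 2)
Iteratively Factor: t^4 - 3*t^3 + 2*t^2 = (t)*(t^3 - 3*t^2 + 2*t) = t*(t - 1)*(t^2 - 2*t) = t^2*(t - 1)*(t - 2)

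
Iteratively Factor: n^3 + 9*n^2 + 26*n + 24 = (n + 4)*(n^2 + 5*n + 6) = (n + 3)*(n + 4)*(n + 2)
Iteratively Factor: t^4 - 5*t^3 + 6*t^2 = (t)*(t^3 - 5*t^2 + 6*t) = t*(t - 2)*(t^2 - 3*t) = t*(t - 3)*(t - 2)*(t)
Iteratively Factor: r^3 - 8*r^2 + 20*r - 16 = (r - 2)*(r^2 - 6*r + 8) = (r - 4)*(r - 2)*(r - 2)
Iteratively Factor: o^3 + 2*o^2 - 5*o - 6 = (o + 1)*(o^2 + o - 6) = (o + 1)*(o + 3)*(o - 2)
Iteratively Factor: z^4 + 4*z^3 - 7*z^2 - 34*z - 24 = (z + 4)*(z^3 - 7*z - 6) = (z + 2)*(z + 4)*(z^2 - 2*z - 3) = (z - 3)*(z + 2)*(z + 4)*(z + 1)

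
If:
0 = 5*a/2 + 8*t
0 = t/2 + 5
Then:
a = 32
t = -10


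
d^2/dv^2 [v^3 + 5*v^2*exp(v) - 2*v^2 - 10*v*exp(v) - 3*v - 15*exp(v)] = 5*v^2*exp(v) + 10*v*exp(v) + 6*v - 25*exp(v) - 4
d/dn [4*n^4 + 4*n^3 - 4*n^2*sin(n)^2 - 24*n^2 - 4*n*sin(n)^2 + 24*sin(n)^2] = 16*n^3 - 4*n^2*sin(2*n) + 12*n^2 + 4*sqrt(2)*n*cos(2*n + pi/4) - 52*n + 24*sin(2*n) + 2*cos(2*n) - 2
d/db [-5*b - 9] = -5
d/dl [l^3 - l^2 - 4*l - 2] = 3*l^2 - 2*l - 4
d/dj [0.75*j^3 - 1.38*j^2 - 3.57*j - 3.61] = 2.25*j^2 - 2.76*j - 3.57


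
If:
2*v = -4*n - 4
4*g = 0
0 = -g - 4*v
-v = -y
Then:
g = 0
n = -1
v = 0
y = 0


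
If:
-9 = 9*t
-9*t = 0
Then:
No Solution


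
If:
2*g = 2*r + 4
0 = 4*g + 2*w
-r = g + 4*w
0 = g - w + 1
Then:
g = -1/3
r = -7/3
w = 2/3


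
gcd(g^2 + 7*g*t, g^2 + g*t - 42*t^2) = g + 7*t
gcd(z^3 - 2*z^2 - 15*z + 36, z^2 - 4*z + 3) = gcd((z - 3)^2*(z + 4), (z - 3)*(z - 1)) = z - 3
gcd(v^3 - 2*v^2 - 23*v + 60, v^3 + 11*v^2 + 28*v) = 1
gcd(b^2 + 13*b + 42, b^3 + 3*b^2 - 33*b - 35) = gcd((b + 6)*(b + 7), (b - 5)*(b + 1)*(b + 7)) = b + 7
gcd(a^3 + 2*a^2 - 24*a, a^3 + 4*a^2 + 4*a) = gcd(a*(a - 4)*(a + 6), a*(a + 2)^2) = a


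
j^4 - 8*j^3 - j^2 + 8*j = j*(j - 8)*(j - 1)*(j + 1)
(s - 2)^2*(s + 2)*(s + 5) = s^4 + 3*s^3 - 14*s^2 - 12*s + 40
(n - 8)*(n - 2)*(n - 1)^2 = n^4 - 12*n^3 + 37*n^2 - 42*n + 16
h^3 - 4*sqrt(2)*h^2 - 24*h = h*(h - 6*sqrt(2))*(h + 2*sqrt(2))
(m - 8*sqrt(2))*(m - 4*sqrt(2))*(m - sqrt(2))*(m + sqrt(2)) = m^4 - 12*sqrt(2)*m^3 + 62*m^2 + 24*sqrt(2)*m - 128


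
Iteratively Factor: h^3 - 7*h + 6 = (h + 3)*(h^2 - 3*h + 2) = (h - 1)*(h + 3)*(h - 2)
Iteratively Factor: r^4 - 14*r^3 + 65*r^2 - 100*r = (r - 5)*(r^3 - 9*r^2 + 20*r) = (r - 5)^2*(r^2 - 4*r) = r*(r - 5)^2*(r - 4)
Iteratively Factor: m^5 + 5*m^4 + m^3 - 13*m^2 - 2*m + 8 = (m + 1)*(m^4 + 4*m^3 - 3*m^2 - 10*m + 8) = (m - 1)*(m + 1)*(m^3 + 5*m^2 + 2*m - 8) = (m - 1)*(m + 1)*(m + 2)*(m^2 + 3*m - 4) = (m - 1)^2*(m + 1)*(m + 2)*(m + 4)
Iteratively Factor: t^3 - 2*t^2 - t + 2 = (t + 1)*(t^2 - 3*t + 2) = (t - 1)*(t + 1)*(t - 2)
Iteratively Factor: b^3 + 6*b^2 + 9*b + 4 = (b + 1)*(b^2 + 5*b + 4) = (b + 1)^2*(b + 4)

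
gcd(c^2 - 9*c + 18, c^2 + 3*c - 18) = c - 3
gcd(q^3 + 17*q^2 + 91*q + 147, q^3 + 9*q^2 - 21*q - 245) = q^2 + 14*q + 49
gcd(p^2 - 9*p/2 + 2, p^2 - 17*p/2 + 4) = p - 1/2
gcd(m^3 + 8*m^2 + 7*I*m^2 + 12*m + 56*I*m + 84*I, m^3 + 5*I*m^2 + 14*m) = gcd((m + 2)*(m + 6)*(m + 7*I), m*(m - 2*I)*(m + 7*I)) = m + 7*I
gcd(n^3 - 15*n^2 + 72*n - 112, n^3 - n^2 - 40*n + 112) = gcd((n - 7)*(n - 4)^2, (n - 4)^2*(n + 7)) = n^2 - 8*n + 16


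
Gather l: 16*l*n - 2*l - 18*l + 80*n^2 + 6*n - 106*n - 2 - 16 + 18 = l*(16*n - 20) + 80*n^2 - 100*n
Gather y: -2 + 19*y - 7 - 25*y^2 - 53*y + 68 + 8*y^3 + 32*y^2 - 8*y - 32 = 8*y^3 + 7*y^2 - 42*y + 27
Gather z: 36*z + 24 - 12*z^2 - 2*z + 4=-12*z^2 + 34*z + 28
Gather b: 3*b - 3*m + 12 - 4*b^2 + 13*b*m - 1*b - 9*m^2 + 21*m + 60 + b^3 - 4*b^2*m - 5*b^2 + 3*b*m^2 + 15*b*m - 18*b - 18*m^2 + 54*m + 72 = b^3 + b^2*(-4*m - 9) + b*(3*m^2 + 28*m - 16) - 27*m^2 + 72*m + 144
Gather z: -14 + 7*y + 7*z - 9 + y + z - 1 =8*y + 8*z - 24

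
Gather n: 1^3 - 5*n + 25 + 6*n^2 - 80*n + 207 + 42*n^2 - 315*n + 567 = 48*n^2 - 400*n + 800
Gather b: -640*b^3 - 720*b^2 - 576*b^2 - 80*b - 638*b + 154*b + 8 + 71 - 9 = -640*b^3 - 1296*b^2 - 564*b + 70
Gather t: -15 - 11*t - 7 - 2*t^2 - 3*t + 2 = -2*t^2 - 14*t - 20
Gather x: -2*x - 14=-2*x - 14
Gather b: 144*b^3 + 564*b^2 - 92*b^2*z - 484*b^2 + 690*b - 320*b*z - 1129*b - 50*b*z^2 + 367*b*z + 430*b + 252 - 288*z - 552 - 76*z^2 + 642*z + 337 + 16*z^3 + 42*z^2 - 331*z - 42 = 144*b^3 + b^2*(80 - 92*z) + b*(-50*z^2 + 47*z - 9) + 16*z^3 - 34*z^2 + 23*z - 5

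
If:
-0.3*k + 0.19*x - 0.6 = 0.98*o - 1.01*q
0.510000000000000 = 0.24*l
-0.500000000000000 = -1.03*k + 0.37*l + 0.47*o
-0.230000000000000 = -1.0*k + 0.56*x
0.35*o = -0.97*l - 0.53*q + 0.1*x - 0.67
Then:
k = -0.45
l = 2.12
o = -3.72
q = -2.92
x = -1.21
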